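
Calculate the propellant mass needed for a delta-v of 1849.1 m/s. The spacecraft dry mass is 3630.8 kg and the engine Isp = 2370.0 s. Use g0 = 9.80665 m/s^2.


ve = Isp * g0 = 2370.0 * 9.80665 = 23241.760500 m/s
mass ratio = exp(dv/ve) = exp(1849.1/23241.760500) = 1.08280985
m_prop = m_dry * (mr - 1) = 3630.8 * (1.08280985 - 1)
m_prop = 300.6660 kg

300.6660 kg


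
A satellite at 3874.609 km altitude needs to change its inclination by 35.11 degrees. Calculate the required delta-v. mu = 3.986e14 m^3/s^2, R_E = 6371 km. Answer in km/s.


r = 10245.6090 km = 1.0245609e+07 m
V = sqrt(mu/r) = 6237.3449 m/s
di = 35.11 deg = 0.6127851 rad
dV = 2*V*sin(di/2) = 2*6237.3449*sin(0.3063926)
dV = 3762.6304 m/s = 3.7626 km/s

3.7626 km/s


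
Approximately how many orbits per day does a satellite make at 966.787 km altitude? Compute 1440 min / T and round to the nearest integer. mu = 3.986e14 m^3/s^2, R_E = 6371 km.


r = 7.337787e+06 m
T = 2*pi*sqrt(r^3/mu) = 6255.4545 s = 104.2576 min
revs/day = 1440 / 104.2576 = 13.8119
Rounded: 14 revolutions per day

14 revolutions per day


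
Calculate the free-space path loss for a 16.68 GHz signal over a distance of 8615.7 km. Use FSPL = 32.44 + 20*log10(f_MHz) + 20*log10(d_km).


f = 16.68 GHz = 16680.0000 MHz
d = 8615.7 km
FSPL = 32.44 + 20*log10(16680.0000) + 20*log10(8615.7)
FSPL = 32.44 + 84.4439 + 78.7058
FSPL = 195.5897 dB

195.5897 dB


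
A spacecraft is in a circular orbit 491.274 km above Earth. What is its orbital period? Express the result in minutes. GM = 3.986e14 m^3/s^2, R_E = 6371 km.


r = 6862.2740 km = 6.862274e+06 m
T = 2*pi*sqrt(r^3/mu) = 2*pi*sqrt(3.2315e+20 / 3.986e14)
T = 5657.3533 s = 94.2892 min

94.2892 minutes


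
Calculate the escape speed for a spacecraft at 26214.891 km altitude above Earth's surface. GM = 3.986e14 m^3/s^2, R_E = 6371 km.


r = 6371.0 + 26214.891 = 32585.8910 km = 3.2585891e+07 m
v_esc = sqrt(2*mu/r) = sqrt(2*3.986e14 / 3.2585891e+07)
v_esc = 4946.1678 m/s = 4.9462 km/s

4.9462 km/s


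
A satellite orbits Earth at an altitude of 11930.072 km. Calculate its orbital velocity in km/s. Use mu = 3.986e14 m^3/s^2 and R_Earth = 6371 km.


r = R_E + alt = 6371.0 + 11930.072 = 18301.0720 km = 1.8301072e+07 m
v = sqrt(mu/r) = sqrt(3.986e14 / 1.8301072e+07) = 4666.9203 m/s = 4.6669 km/s

4.6669 km/s


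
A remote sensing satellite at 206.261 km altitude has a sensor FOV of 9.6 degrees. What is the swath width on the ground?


FOV = 9.6 deg = 0.1675516 rad
swath = 2 * alt * tan(FOV/2) = 2 * 206.261 * tan(0.0837758)
swath = 2 * 206.261 * 0.08397235
swath = 34.6404 km

34.6404 km


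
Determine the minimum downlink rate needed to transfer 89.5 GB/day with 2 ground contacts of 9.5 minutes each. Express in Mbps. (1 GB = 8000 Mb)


total contact time = 2 * 9.5 * 60 = 1140.0000 s
data = 89.5 GB = 716000.0000 Mb
rate = 716000.0000 / 1140.0000 = 628.0702 Mbps

628.0702 Mbps


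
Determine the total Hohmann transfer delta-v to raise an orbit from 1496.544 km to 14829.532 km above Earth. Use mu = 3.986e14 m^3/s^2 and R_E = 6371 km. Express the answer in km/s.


r1 = 7867.5440 km = 7.867544e+06 m
r2 = 21200.5320 km = 2.1200532e+07 m
dv1 = sqrt(mu/r1)*(sqrt(2*r2/(r1+r2)) - 1) = 1478.7972 m/s
dv2 = sqrt(mu/r2)*(1 - sqrt(2*r1/(r1+r2))) = 1145.8319 m/s
total dv = |dv1| + |dv2| = 1478.7972 + 1145.8319 = 2624.6291 m/s = 2.6246 km/s

2.6246 km/s


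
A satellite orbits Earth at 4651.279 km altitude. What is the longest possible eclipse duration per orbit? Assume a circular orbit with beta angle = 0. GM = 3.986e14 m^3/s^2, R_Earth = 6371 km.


r = 11022.2790 km
T = 191.9407 min
Eclipse fraction = arcsin(R_E/r)/pi = arcsin(6371.0000/11022.2790)/pi
= arcsin(0.5780111)/pi = 0.196171
Eclipse duration = 0.196171 * 191.9407 = 37.6532 min

37.6532 minutes


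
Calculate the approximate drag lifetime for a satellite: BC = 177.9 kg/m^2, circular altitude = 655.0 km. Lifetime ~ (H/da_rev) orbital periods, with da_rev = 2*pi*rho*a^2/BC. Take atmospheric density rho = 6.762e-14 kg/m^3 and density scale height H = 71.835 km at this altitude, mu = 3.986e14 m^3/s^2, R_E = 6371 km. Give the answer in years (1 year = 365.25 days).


a = R_E + alt = 7026.0000 km = 7.026e+06 m
da_rev = 2*pi*rho*a^2/BC = 2*pi*6.762e-14*(7.026e+06)^2/177.9 = 0.117894998 m per revolution
N = H/da_rev = 71835.0000 m / 0.117894998 m = 609313.3849 revolutions
P = 2*pi*sqrt(a^3/mu) = 5861.0232 s
lifetime = N*P = 609313.3849 * 5861.0232 = 3.5711999e+09 s = 41333.3319 days
years = 41333.3319 / 365.25 = 113.1645 years

113.1645 years


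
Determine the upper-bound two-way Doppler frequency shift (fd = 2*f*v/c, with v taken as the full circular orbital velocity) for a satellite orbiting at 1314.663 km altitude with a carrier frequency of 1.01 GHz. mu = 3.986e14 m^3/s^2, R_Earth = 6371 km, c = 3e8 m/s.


r = 7.685663e+06 m
v = sqrt(mu/r) = 7201.5831 m/s (worst-case radial velocity)
f = 1.01 GHz = 1.01e+09 Hz
fd = 2*f*v/c = 2*1.01e+09*7201.5831/3.0e+08
fd = 48490.6598 Hz

48490.6598 Hz


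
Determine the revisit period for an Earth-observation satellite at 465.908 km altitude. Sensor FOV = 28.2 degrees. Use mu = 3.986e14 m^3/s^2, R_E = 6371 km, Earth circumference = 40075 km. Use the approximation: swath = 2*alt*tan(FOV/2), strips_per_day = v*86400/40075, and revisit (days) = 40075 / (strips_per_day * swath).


swath = 2*465.908*tan(0.2460914) = 234.0560 km
v = sqrt(mu/r) = 7635.5228 m/s = 7.6355 km/s
strips/day = v*86400/40075 = 7.6355*86400/40075 = 16.4619
coverage/day = strips * swath = 16.4619 * 234.0560 = 3852.9979 km
revisit = 40075 / 3852.9979 = 10.4010 days

10.4010 days


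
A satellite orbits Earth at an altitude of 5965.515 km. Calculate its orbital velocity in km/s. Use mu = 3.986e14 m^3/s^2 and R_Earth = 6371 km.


r = R_E + alt = 6371.0 + 5965.515 = 12336.5150 km = 1.2336515e+07 m
v = sqrt(mu/r) = sqrt(3.986e14 / 1.2336515e+07) = 5684.2399 m/s = 5.6842 km/s

5.6842 km/s


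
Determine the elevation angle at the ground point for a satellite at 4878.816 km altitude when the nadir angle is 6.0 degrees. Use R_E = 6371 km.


r = R_E + alt = 11249.8160 km
Law of sines in the satellite / Earth-center / ground-point triangle:
  sin(nadir)/R_E = sin(90 + el)/r  =>  cos(el) = (r/R_E)*sin(nadir)
cos(el) = (11249.8160 / 6371.0000) * sin(6.0 deg) = 0.1845748
el = arccos(0.1845748) = 79.3637 deg
(Earth-central angle = 90 - nadir - el = 4.6363 deg)

79.3637 degrees


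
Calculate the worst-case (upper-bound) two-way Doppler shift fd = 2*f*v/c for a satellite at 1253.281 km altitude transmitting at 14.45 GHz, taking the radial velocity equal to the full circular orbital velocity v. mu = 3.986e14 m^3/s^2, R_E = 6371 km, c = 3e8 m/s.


r = 7.624281e+06 m
v = sqrt(mu/r) = 7230.5145 m/s (worst-case radial velocity)
f = 14.45 GHz = 1.445e+10 Hz
fd = 2*f*v/c = 2*1.445e+10*7230.5145/3.0e+08
fd = 696539.5614 Hz

696539.5614 Hz


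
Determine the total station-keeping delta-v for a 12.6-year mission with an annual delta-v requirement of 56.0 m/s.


dV = rate * years = 56.0 * 12.6
dV = 705.6000 m/s

705.6000 m/s


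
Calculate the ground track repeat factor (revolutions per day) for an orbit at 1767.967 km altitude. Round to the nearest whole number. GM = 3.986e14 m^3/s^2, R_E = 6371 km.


r = 8.138967e+06 m
T = 2*pi*sqrt(r^3/mu) = 7307.4382 s = 121.7906 min
revs/day = 1440 / 121.7906 = 11.8236
Rounded: 12 revolutions per day

12 revolutions per day


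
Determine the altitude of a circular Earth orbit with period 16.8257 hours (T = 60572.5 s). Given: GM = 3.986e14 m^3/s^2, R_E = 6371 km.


T = 60572.5 s
r = (mu*T^2/(4*pi^2))^(1/3) = (3.986e14 * 60572.5^2 / (4*pi^2))^(1/3)
r = 3.3335695e+07 m = 33335.6953 km
alt = r - R_E = 33335.6953 - 6371 = 26964.6953 km

26964.6953 km


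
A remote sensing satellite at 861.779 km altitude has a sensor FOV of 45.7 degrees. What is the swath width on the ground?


FOV = 45.7 deg = 0.7976155 rad
swath = 2 * alt * tan(FOV/2) = 2 * 861.779 * tan(0.3988077)
swath = 2 * 861.779 * 0.4213885
swath = 726.2876 km

726.2876 km


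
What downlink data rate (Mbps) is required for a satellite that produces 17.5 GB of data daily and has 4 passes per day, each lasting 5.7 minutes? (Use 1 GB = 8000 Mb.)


total contact time = 4 * 5.7 * 60 = 1368.0000 s
data = 17.5 GB = 140000.0000 Mb
rate = 140000.0000 / 1368.0000 = 102.3392 Mbps

102.3392 Mbps


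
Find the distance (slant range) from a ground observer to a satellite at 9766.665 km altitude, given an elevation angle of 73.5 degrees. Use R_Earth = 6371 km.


h = 9766.665 km, el = 73.5 deg
d = -R_E*sin(el) + sqrt((R_E*sin(el))^2 + 2*R_E*h + h^2)
d = -6371.0000*sin(1.2828) + sqrt((6371.0000*0.9588197)^2 + 2*6371.0000*9766.665 + 9766.665^2)
d = 9927.2592 km

9927.2592 km


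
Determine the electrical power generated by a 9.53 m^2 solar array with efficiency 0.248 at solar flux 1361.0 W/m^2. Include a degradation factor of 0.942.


P = area * eta * S * degradation
P = 9.53 * 0.248 * 1361.0 * 0.942
P = 3030.0766 W

3030.0766 W


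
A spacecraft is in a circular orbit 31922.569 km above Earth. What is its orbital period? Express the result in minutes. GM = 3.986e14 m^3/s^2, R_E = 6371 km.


r = 38293.5690 km = 3.8293569e+07 m
T = 2*pi*sqrt(r^3/mu) = 2*pi*sqrt(5.6153591e+22 / 3.986e14)
T = 74576.1551 s = 1242.9359 min

1242.9359 minutes


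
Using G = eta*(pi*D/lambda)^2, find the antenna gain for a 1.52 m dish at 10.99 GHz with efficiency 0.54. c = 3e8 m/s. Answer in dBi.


lambda = c/f = 3e8 / 1.099e+10 = 0.02729754 m
G = eta*(pi*D/lambda)^2 = 0.54*(pi*1.52/0.02729754)^2
G = 16524.6990 (linear)
G = 10*log10(16524.6990) = 42.1813 dBi

42.1813 dBi


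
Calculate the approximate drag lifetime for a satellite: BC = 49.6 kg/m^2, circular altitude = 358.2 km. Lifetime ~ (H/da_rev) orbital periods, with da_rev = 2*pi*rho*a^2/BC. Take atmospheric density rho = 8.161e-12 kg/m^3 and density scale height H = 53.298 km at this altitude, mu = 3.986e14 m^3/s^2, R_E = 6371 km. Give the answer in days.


a = R_E + alt = 6729.2000 km = 6.7292e+06 m
da_rev = 2*pi*rho*a^2/BC = 2*pi*8.161e-12*(6.7292e+06)^2/49.6 = 46.813212 m per revolution
N = H/da_rev = 53298.0000 m / 46.813212 m = 1138.5247 revolutions
P = 2*pi*sqrt(a^3/mu) = 5493.5917 s
lifetime = N*P = 1138.5247 * 5493.5917 = 6.25459e+06 s = 72.3911 days

72.3911 days


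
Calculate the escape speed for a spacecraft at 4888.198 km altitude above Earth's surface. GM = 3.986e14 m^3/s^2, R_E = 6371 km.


r = 6371.0 + 4888.198 = 11259.1980 km = 1.1259198e+07 m
v_esc = sqrt(2*mu/r) = sqrt(2*3.986e14 / 1.1259198e+07)
v_esc = 8414.5310 m/s = 8.4145 km/s

8.4145 km/s


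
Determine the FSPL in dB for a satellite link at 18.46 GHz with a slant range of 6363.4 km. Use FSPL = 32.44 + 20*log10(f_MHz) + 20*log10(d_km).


f = 18.46 GHz = 18460.0000 MHz
d = 6363.4 km
FSPL = 32.44 + 20*log10(18460.0000) + 20*log10(6363.4)
FSPL = 32.44 + 85.3246 + 76.0738
FSPL = 193.8384 dB

193.8384 dB


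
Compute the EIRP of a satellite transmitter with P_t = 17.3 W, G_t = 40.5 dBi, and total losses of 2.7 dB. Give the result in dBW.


Pt = 17.3 W = 12.3805 dBW
EIRP = Pt_dBW + Gt - losses = 12.3805 + 40.5 - 2.7 = 50.1805 dBW

50.1805 dBW


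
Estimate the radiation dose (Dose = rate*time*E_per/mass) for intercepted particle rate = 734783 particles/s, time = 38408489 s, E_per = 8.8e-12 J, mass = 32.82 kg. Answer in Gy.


Total energy deposited = rate * time * E_per
  = 734783 * 38408489 * 8.8e-12 = 248.3528 J
Dose = E_total / mass = 248.3528 / 32.82
Dose = 7.5671 Gy

7.5671 Gy


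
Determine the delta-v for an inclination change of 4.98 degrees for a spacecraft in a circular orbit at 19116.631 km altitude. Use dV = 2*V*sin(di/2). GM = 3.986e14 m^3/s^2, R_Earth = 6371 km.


r = 25487.6310 km = 2.5487631e+07 m
V = sqrt(mu/r) = 3954.6123 m/s
di = 4.98 deg = 0.0869174 rad
dV = 2*V*sin(di/2) = 2*3954.6123*sin(0.0434587)
dV = 343.6164 m/s = 0.3436164 km/s

0.3436 km/s


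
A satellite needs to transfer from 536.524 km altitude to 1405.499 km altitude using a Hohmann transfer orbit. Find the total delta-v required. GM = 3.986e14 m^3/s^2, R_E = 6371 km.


r1 = 6907.5240 km = 6.907524e+06 m
r2 = 7776.4990 km = 7.776499e+06 m
dv1 = sqrt(mu/r1)*(sqrt(2*r2/(r1+r2)) - 1) = 221.5402 m/s
dv2 = sqrt(mu/r2)*(1 - sqrt(2*r1/(r1+r2))) = 215.0708 m/s
total dv = |dv1| + |dv2| = 221.5402 + 215.0708 = 436.6110 m/s = 0.436611 km/s

0.4366 km/s


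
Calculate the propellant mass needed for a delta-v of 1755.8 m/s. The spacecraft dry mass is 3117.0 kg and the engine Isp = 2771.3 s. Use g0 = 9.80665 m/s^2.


ve = Isp * g0 = 2771.3 * 9.80665 = 27177.169145 m/s
mass ratio = exp(dv/ve) = exp(1755.8/27177.169145) = 1.06673833
m_prop = m_dry * (mr - 1) = 3117.0 * (1.06673833 - 1)
m_prop = 208.0234 kg

208.0234 kg


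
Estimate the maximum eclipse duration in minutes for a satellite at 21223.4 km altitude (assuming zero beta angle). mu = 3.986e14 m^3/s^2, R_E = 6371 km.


r = 27594.4000 km
T = 760.3112 min
Eclipse fraction = arcsin(R_E/r)/pi = arcsin(6371.0000/27594.4000)/pi
= arcsin(0.2308802)/pi = 0.07416054
Eclipse duration = 0.07416054 * 760.3112 = 56.3851 min

56.3851 minutes


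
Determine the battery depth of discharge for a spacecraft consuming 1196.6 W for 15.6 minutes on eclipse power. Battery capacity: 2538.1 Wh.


E_used = P * t / 60 = 1196.6 * 15.6 / 60 = 311.1160 Wh
DOD = E_used / E_total * 100 = 311.1160 / 2538.1 * 100
DOD = 12.2578 %

12.2578 %


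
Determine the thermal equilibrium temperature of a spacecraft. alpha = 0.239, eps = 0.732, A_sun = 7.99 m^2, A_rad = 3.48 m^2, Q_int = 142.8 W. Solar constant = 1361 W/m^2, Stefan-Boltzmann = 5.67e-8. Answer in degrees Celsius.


Numerator = alpha*S*A_sun + Q_int = 0.239*1361*7.99 + 142.8 = 2741.7792 W
Denominator = eps*sigma*A_rad = 0.732*5.67e-8*3.48 = 1.4443531e-07 W/K^4
T^4 = 1.8982749e+10 K^4
T = 371.1844 K = 98.0344 C

98.0344 degrees Celsius


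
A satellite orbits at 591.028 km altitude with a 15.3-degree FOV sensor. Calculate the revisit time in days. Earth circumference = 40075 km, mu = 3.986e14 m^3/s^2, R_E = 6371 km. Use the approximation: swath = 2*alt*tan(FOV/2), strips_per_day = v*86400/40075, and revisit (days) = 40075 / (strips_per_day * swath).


swath = 2*591.028*tan(0.1335177) = 158.7700 km
v = sqrt(mu/r) = 7566.5998 m/s = 7.5666 km/s
strips/day = v*86400/40075 = 7.5666*86400/40075 = 16.3133
coverage/day = strips * swath = 16.3133 * 158.7700 = 2590.0571 km
revisit = 40075 / 2590.0571 = 15.4726 days

15.4726 days


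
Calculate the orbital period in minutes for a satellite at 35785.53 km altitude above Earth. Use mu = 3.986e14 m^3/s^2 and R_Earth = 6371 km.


r = 42156.5300 km = 4.215653e+07 m
T = 2*pi*sqrt(r^3/mu) = 2*pi*sqrt(7.4919448e+22 / 3.986e14)
T = 86140.7215 s = 1435.6787 min

1435.6787 minutes


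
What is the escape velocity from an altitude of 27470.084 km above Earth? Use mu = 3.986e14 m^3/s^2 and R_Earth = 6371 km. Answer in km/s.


r = 6371.0 + 27470.084 = 33841.0840 km = 3.3841084e+07 m
v_esc = sqrt(2*mu/r) = sqrt(2*3.986e14 / 3.3841084e+07)
v_esc = 4853.5724 m/s = 4.8536 km/s

4.8536 km/s


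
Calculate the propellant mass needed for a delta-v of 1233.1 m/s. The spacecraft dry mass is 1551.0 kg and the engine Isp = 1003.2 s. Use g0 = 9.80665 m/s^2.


ve = Isp * g0 = 1003.2 * 9.80665 = 9838.031280 m/s
mass ratio = exp(dv/ve) = exp(1233.1/9838.031280) = 1.13353392
m_prop = m_dry * (mr - 1) = 1551.0 * (1.13353392 - 1)
m_prop = 207.1111 kg

207.1111 kg


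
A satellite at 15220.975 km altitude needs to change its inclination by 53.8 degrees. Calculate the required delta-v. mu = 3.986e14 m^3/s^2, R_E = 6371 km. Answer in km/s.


r = 21591.9750 km = 2.1591975e+07 m
V = sqrt(mu/r) = 4296.5756 m/s
di = 53.8 deg = 0.9389871 rad
dV = 2*V*sin(di/2) = 2*4296.5756*sin(0.4694936)
dV = 3887.8399 m/s = 3.8878 km/s

3.8878 km/s


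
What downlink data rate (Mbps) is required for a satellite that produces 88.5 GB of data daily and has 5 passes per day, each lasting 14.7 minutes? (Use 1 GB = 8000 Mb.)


total contact time = 5 * 14.7 * 60 = 4410.0000 s
data = 88.5 GB = 708000.0000 Mb
rate = 708000.0000 / 4410.0000 = 160.5442 Mbps

160.5442 Mbps


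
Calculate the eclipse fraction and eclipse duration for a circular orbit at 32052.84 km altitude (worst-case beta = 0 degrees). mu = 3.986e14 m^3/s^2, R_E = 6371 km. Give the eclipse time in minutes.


r = 38423.8400 km
T = 1249.2838 min
Eclipse fraction = arcsin(R_E/r)/pi = arcsin(6371.0000/38423.8400)/pi
= arcsin(0.1658085)/pi = 0.05302337
Eclipse duration = 0.05302337 * 1249.2838 = 66.2412 min

66.2412 minutes


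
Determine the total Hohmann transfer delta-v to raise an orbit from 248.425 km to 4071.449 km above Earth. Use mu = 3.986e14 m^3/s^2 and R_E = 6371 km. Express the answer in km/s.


r1 = 6619.4250 km = 6.619425e+06 m
r2 = 10442.4490 km = 1.0442449e+07 m
dv1 = sqrt(mu/r1)*(sqrt(2*r2/(r1+r2)) - 1) = 825.4730 m/s
dv2 = sqrt(mu/r2)*(1 - sqrt(2*r1/(r1+r2))) = 736.0190 m/s
total dv = |dv1| + |dv2| = 825.4730 + 736.0190 = 1561.4920 m/s = 1.5615 km/s

1.5615 km/s


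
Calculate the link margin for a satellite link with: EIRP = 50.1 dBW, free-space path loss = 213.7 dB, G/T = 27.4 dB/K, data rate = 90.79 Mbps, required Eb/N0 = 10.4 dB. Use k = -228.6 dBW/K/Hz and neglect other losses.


C/N0 = EIRP - FSPL + G/T - k = 50.1 - 213.7 + 27.4 - (-228.6)
C/N0 = 92.4000 dB-Hz
R_b = 90.79 Mbps = 9.079e+07 bps -> 10*log10(R_b) = 79.5804 dB-Hz
Eb/N0 = C/N0 - 10*log10(R_b) = 92.4000 - 79.5804 = 12.8196 dB
Margin = Eb/N0 - Eb/N0_req = 12.8196 - 10.4 = 2.4196 dB (link closes)

2.4196 dB


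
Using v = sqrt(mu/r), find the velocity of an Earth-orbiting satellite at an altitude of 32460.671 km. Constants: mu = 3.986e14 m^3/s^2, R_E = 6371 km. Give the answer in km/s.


r = R_E + alt = 6371.0 + 32460.671 = 38831.6710 km = 3.8831671e+07 m
v = sqrt(mu/r) = sqrt(3.986e14 / 3.8831671e+07) = 3203.8753 m/s = 3.2039 km/s

3.2039 km/s


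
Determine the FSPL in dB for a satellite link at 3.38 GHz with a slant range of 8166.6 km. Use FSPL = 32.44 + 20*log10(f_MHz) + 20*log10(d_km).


f = 3.38 GHz = 3380.0000 MHz
d = 8166.6 km
FSPL = 32.44 + 20*log10(3380.0000) + 20*log10(8166.6)
FSPL = 32.44 + 70.5783 + 78.2408
FSPL = 181.2592 dB

181.2592 dB


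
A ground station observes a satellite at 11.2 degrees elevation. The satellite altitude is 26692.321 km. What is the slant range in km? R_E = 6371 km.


h = 26692.321 km, el = 11.2 deg
d = -R_E*sin(el) + sqrt((R_E*sin(el))^2 + 2*R_E*h + h^2)
d = -6371.0000*sin(0.1954769) + sqrt((6371.0000*0.1942344)^2 + 2*6371.0000*26692.321 + 26692.321^2)
d = 31229.8223 km

31229.8223 km


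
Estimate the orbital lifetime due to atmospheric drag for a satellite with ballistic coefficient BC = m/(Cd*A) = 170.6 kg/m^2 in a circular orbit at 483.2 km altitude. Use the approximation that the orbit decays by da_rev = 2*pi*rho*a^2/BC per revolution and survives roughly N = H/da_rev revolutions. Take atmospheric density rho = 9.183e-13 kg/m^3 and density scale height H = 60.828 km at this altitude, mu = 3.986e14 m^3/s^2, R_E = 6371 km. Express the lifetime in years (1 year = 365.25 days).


a = R_E + alt = 6854.2000 km = 6.8542e+06 m
da_rev = 2*pi*rho*a^2/BC = 2*pi*9.183e-13*(6.8542e+06)^2/170.6 = 1.588909 m per revolution
N = H/da_rev = 60828.0000 m / 1.588909 m = 38282.8768 revolutions
P = 2*pi*sqrt(a^3/mu) = 5647.3718 s
lifetime = N*P = 38282.8768 * 5647.3718 = 2.1619764e+08 s = 2502.2875 days
years = 2502.2875 / 365.25 = 6.8509 years

6.8509 years


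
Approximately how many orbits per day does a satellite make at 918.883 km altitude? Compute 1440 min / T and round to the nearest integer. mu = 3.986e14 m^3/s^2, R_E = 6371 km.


r = 7.289883e+06 m
T = 2*pi*sqrt(r^3/mu) = 6194.2975 s = 103.2383 min
revs/day = 1440 / 103.2383 = 13.9483
Rounded: 14 revolutions per day

14 revolutions per day


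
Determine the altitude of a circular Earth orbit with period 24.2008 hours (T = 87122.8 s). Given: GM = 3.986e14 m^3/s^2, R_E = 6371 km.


T = 87122.8 s
r = (mu*T^2/(4*pi^2))^(1/3) = (3.986e14 * 87122.8^2 / (4*pi^2))^(1/3)
r = 4.2476338e+07 m = 42476.3381 km
alt = r - R_E = 42476.3381 - 6371 = 36105.3381 km

36105.3381 km


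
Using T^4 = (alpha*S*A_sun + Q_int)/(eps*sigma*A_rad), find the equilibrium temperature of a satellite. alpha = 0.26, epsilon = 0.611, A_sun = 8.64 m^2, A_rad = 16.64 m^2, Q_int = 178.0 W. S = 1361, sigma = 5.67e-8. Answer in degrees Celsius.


Numerator = alpha*S*A_sun + Q_int = 0.26*1361*8.64 + 178.0 = 3235.3504 W
Denominator = eps*sigma*A_rad = 0.611*5.67e-8*16.64 = 5.7647117e-07 W/K^4
T^4 = 5.6123369e+09 K^4
T = 273.7070 K = 0.557018 C

0.5570 degrees Celsius


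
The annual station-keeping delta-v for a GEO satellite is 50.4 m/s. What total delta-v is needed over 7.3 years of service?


dV = rate * years = 50.4 * 7.3
dV = 367.9200 m/s

367.9200 m/s


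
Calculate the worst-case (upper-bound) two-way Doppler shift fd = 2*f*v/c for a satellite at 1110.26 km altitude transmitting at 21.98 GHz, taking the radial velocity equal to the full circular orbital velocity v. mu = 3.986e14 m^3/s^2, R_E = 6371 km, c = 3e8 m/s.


r = 7.48126e+06 m
v = sqrt(mu/r) = 7299.3010 m/s (worst-case radial velocity)
f = 21.98 GHz = 2.198e+10 Hz
fd = 2*f*v/c = 2*2.198e+10*7299.3010/3.0e+08
fd = 1.0695909e+06 Hz

1.0696e+06 Hz


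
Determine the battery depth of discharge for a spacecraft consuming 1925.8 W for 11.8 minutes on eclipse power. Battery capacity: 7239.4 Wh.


E_used = P * t / 60 = 1925.8 * 11.8 / 60 = 378.7407 Wh
DOD = E_used / E_total * 100 = 378.7407 / 7239.4 * 100
DOD = 5.2317 %

5.2317 %


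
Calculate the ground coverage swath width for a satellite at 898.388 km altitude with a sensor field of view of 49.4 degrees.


FOV = 49.4 deg = 0.8621927 rad
swath = 2 * alt * tan(FOV/2) = 2 * 898.388 * tan(0.4310963)
swath = 2 * 898.388 * 0.4599486
swath = 826.4246 km

826.4246 km


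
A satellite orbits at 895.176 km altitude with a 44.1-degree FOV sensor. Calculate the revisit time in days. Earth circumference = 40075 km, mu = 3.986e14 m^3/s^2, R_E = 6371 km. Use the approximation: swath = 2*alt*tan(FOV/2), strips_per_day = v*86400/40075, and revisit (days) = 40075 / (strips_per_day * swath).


swath = 2*895.176*tan(0.3848451) = 725.1672 km
v = sqrt(mu/r) = 7406.5454 m/s = 7.4065 km/s
strips/day = v*86400/40075 = 7.4065*86400/40075 = 15.9682
coverage/day = strips * swath = 15.9682 * 725.1672 = 11579.6135 km
revisit = 40075 / 11579.6135 = 3.4608 days

3.4608 days


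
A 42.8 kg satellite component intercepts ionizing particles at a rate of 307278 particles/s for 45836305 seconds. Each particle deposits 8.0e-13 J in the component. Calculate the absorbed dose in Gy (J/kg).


Total energy deposited = rate * time * E_per
  = 307278 * 45836305 * 8.0e-13 = 11.2676 J
Dose = E_total / mass = 11.2676 / 42.8
Dose = 0.2632615 Gy

0.2633 Gy


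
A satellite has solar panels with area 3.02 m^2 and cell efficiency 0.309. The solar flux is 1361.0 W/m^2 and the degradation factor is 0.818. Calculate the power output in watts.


P = area * eta * S * degradation
P = 3.02 * 0.309 * 1361.0 * 0.818
P = 1038.9074 W

1038.9074 W


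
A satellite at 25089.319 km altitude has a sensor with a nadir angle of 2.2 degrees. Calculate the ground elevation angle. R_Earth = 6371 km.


r = R_E + alt = 31460.3190 km
Law of sines in the satellite / Earth-center / ground-point triangle:
  sin(nadir)/R_E = sin(90 + el)/r  =>  cos(el) = (r/R_E)*sin(nadir)
cos(el) = (31460.3190 / 6371.0000) * sin(2.2 deg) = 0.1895609
el = arccos(0.1895609) = 79.0728 deg
(Earth-central angle = 90 - nadir - el = 8.7272 deg)

79.0728 degrees


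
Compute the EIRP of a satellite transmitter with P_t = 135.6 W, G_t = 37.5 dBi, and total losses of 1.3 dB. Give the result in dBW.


Pt = 135.6 W = 21.3226 dBW
EIRP = Pt_dBW + Gt - losses = 21.3226 + 37.5 - 1.3 = 57.5226 dBW

57.5226 dBW


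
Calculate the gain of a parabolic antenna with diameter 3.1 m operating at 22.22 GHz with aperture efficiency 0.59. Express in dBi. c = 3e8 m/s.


lambda = c/f = 3e8 / 2.222e+10 = 0.01350135 m
G = eta*(pi*D/lambda)^2 = 0.59*(pi*3.1/0.01350135)^2
G = 306987.5370 (linear)
G = 10*log10(306987.5370) = 54.8712 dBi

54.8712 dBi


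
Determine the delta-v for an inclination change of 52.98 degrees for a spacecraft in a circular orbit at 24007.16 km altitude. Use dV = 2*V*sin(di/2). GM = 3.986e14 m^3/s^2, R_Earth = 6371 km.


r = 30378.1600 km = 3.037816e+07 m
V = sqrt(mu/r) = 3622.3292 m/s
di = 52.98 deg = 0.9246754 rad
dV = 2*V*sin(di/2) = 2*3622.3292*sin(0.4623377)
dV = 3231.4191 m/s = 3.2314 km/s

3.2314 km/s


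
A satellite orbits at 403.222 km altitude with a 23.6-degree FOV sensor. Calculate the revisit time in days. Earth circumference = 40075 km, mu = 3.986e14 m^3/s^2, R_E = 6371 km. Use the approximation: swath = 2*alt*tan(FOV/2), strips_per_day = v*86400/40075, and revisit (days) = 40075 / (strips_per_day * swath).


swath = 2*403.222*tan(0.2059489) = 168.4749 km
v = sqrt(mu/r) = 7670.7695 m/s = 7.6708 km/s
strips/day = v*86400/40075 = 7.6708*86400/40075 = 16.5379
coverage/day = strips * swath = 16.5379 * 168.4749 = 2786.2137 km
revisit = 40075 / 2786.2137 = 14.3833 days

14.3833 days


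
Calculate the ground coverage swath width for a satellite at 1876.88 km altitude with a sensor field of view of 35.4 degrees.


FOV = 35.4 deg = 0.6178466 rad
swath = 2 * alt * tan(FOV/2) = 2 * 1876.88 * tan(0.3089233)
swath = 2 * 1876.88 * 0.3191407
swath = 1197.9776 km

1197.9776 km


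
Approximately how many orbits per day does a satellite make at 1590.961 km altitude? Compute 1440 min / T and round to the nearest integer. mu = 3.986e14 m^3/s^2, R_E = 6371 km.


r = 7.961961e+06 m
T = 2*pi*sqrt(r^3/mu) = 7070.3561 s = 117.8393 min
revs/day = 1440 / 117.8393 = 12.2200
Rounded: 12 revolutions per day

12 revolutions per day


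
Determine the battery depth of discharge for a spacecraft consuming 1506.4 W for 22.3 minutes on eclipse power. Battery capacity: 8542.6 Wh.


E_used = P * t / 60 = 1506.4 * 22.3 / 60 = 559.8787 Wh
DOD = E_used / E_total * 100 = 559.8787 / 8542.6 * 100
DOD = 6.5540 %

6.5540 %


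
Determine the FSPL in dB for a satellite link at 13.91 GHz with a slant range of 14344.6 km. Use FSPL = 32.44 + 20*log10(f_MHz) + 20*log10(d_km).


f = 13.91 GHz = 13910.0000 MHz
d = 14344.6 km
FSPL = 32.44 + 20*log10(13910.0000) + 20*log10(14344.6)
FSPL = 32.44 + 82.8665 + 83.1338
FSPL = 198.4403 dB

198.4403 dB


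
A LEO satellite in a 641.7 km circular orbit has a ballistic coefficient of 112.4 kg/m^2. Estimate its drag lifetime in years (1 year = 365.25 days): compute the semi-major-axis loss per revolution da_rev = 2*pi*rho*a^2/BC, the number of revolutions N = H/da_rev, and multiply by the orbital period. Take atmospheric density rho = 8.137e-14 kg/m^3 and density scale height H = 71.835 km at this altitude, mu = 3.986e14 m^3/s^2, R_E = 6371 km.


a = R_E + alt = 7012.7000 km = 7.0127e+06 m
da_rev = 2*pi*rho*a^2/BC = 2*pi*8.137e-14*(7.0127e+06)^2/112.4 = 0.22369094 m per revolution
N = H/da_rev = 71835.0000 m / 0.22369094 m = 321135.0451 revolutions
P = 2*pi*sqrt(a^3/mu) = 5844.3890 s
lifetime = N*P = 321135.0451 * 5844.3890 = 1.8768381e+09 s = 21722.6633 days
years = 21722.6633 / 365.25 = 59.4734 years

59.4734 years


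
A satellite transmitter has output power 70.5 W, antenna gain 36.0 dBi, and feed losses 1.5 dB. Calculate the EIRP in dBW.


Pt = 70.5 W = 18.4819 dBW
EIRP = Pt_dBW + Gt - losses = 18.4819 + 36.0 - 1.5 = 52.9819 dBW

52.9819 dBW


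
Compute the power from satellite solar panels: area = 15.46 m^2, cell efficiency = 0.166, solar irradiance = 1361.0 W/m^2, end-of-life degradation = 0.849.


P = area * eta * S * degradation
P = 15.46 * 0.166 * 1361.0 * 0.849
P = 2965.4008 W

2965.4008 W


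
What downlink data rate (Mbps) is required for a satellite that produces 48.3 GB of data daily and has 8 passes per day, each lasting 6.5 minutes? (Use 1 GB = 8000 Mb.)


total contact time = 8 * 6.5 * 60 = 3120.0000 s
data = 48.3 GB = 386400.0000 Mb
rate = 386400.0000 / 3120.0000 = 123.8462 Mbps

123.8462 Mbps


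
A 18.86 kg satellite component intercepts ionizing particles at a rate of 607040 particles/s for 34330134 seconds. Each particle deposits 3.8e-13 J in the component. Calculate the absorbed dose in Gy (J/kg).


Total energy deposited = rate * time * E_per
  = 607040 * 34330134 * 3.8e-13 = 7.9191 J
Dose = E_total / mass = 7.9191 / 18.86
Dose = 0.4198892 Gy

0.4199 Gy


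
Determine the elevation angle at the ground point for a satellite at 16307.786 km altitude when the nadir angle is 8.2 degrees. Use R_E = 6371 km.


r = R_E + alt = 22678.7860 km
Law of sines in the satellite / Earth-center / ground-point triangle:
  sin(nadir)/R_E = sin(90 + el)/r  =>  cos(el) = (r/R_E)*sin(nadir)
cos(el) = (22678.7860 / 6371.0000) * sin(8.2 deg) = 0.5077148
el = arccos(0.5077148) = 59.4883 deg
(Earth-central angle = 90 - nadir - el = 22.3117 deg)

59.4883 degrees


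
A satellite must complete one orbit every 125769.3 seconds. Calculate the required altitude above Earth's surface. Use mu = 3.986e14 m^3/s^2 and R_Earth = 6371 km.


T = 125769.3 s
r = (mu*T^2/(4*pi^2))^(1/3) = (3.986e14 * 125769.3^2 / (4*pi^2))^(1/3)
r = 5.4255314e+07 m = 54255.3141 km
alt = r - R_E = 54255.3141 - 6371 = 47884.3141 km

47884.3141 km


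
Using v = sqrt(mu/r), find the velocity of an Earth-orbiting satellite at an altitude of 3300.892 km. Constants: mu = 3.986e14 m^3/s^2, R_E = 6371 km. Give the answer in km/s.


r = R_E + alt = 6371.0 + 3300.892 = 9671.8920 km = 9.671892e+06 m
v = sqrt(mu/r) = sqrt(3.986e14 / 9.671892e+06) = 6419.6733 m/s = 6.4197 km/s

6.4197 km/s


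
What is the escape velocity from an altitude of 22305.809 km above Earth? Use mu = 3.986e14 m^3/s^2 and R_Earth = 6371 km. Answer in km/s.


r = 6371.0 + 22305.809 = 28676.8090 km = 2.8676809e+07 m
v_esc = sqrt(2*mu/r) = sqrt(2*3.986e14 / 2.8676809e+07)
v_esc = 5272.5200 m/s = 5.2725 km/s

5.2725 km/s


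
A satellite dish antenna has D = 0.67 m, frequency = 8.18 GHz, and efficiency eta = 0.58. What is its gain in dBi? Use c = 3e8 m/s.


lambda = c/f = 3e8 / 8.18e+09 = 0.03667482 m
G = eta*(pi*D/lambda)^2 = 0.58*(pi*0.67/0.03667482)^2
G = 1910.4754 (linear)
G = 10*log10(1910.4754) = 32.8114 dBi

32.8114 dBi


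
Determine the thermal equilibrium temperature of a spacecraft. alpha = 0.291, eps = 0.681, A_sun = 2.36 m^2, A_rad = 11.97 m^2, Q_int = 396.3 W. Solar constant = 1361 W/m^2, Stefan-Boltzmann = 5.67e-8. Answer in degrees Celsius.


Numerator = alpha*S*A_sun + Q_int = 0.291*1361*2.36 + 396.3 = 1330.9804 W
Denominator = eps*sigma*A_rad = 0.681*5.67e-8*11.97 = 4.6219402e-07 W/K^4
T^4 = 2.8797005e+09 K^4
T = 231.6524 K = -41.4976 C

-41.4976 degrees Celsius


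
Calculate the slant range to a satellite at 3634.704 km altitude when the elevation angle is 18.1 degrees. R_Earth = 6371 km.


h = 3634.704 km, el = 18.1 deg
d = -R_E*sin(el) + sqrt((R_E*sin(el))^2 + 2*R_E*h + h^2)
d = -6371.0000*sin(0.3159046) + sqrt((6371.0000*0.3106764)^2 + 2*6371.0000*3634.704 + 3634.704^2)
d = 5985.7403 km

5985.7403 km


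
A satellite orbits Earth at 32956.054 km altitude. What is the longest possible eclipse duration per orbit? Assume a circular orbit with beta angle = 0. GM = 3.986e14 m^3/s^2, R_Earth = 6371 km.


r = 39327.0540 km
T = 1293.5913 min
Eclipse fraction = arcsin(R_E/r)/pi = arcsin(6371.0000/39327.0540)/pi
= arcsin(0.1620004)/pi = 0.0517946
Eclipse duration = 0.0517946 * 1293.5913 = 67.0010 min

67.0010 minutes


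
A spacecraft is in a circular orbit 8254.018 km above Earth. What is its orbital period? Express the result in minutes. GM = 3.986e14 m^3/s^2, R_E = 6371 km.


r = 14625.0180 km = 1.4625018e+07 m
T = 2*pi*sqrt(r^3/mu) = 2*pi*sqrt(3.1281619e+21 / 3.986e14)
T = 17601.7495 s = 293.3625 min

293.3625 minutes


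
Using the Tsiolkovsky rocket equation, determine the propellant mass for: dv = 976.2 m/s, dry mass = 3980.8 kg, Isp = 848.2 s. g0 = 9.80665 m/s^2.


ve = Isp * g0 = 848.2 * 9.80665 = 8318.000530 m/s
mass ratio = exp(dv/ve) = exp(976.2/8318.000530) = 1.12452411
m_prop = m_dry * (mr - 1) = 3980.8 * (1.12452411 - 1)
m_prop = 495.7056 kg

495.7056 kg


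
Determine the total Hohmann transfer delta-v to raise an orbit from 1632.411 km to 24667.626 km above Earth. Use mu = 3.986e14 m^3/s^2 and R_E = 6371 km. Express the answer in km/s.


r1 = 8003.4110 km = 8.003411e+06 m
r2 = 31038.6260 km = 3.1038626e+07 m
dv1 = sqrt(mu/r1)*(sqrt(2*r2/(r1+r2)) - 1) = 1841.6145 m/s
dv2 = sqrt(mu/r2)*(1 - sqrt(2*r1/(r1+r2))) = 1288.9997 m/s
total dv = |dv1| + |dv2| = 1841.6145 + 1288.9997 = 3130.6143 m/s = 3.1306 km/s

3.1306 km/s


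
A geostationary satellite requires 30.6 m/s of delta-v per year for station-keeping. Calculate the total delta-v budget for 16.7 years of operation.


dV = rate * years = 30.6 * 16.7
dV = 511.0200 m/s

511.0200 m/s


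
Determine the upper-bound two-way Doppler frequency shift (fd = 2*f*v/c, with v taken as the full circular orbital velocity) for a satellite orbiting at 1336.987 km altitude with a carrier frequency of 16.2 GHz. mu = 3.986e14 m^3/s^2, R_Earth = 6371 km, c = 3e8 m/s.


r = 7.707987e+06 m
v = sqrt(mu/r) = 7191.1469 m/s (worst-case radial velocity)
f = 16.2 GHz = 1.62e+10 Hz
fd = 2*f*v/c = 2*1.62e+10*7191.1469/3.0e+08
fd = 776643.8649 Hz

776643.8649 Hz


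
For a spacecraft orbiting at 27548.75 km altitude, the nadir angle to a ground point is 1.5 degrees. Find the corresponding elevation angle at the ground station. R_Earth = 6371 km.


r = R_E + alt = 33919.7500 km
Law of sines in the satellite / Earth-center / ground-point triangle:
  sin(nadir)/R_E = sin(90 + el)/r  =>  cos(el) = (r/R_E)*sin(nadir)
cos(el) = (33919.7500 / 6371.0000) * sin(1.5 deg) = 0.1393683
el = arccos(0.1393683) = 81.9887 deg
(Earth-central angle = 90 - nadir - el = 6.5113 deg)

81.9887 degrees


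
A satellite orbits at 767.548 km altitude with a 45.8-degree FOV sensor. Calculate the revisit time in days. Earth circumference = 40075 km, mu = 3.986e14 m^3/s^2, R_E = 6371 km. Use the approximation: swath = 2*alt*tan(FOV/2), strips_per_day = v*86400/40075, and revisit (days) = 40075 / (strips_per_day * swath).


swath = 2*767.548*tan(0.3996804) = 648.4499 km
v = sqrt(mu/r) = 7472.4618 m/s = 7.4725 km/s
strips/day = v*86400/40075 = 7.4725*86400/40075 = 16.1103
coverage/day = strips * swath = 16.1103 * 648.4499 = 10446.7300 km
revisit = 40075 / 10446.7300 = 3.8361 days

3.8361 days


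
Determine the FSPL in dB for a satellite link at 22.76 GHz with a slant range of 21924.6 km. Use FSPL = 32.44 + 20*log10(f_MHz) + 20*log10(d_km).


f = 22.76 GHz = 22760.0000 MHz
d = 21924.6 km
FSPL = 32.44 + 20*log10(22760.0000) + 20*log10(21924.6)
FSPL = 32.44 + 87.1434 + 86.8186
FSPL = 206.4021 dB

206.4021 dB


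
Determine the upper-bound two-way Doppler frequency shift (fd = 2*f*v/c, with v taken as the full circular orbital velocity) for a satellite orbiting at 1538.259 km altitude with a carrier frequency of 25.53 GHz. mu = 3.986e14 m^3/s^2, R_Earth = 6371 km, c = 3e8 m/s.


r = 7.909259e+06 m
v = sqrt(mu/r) = 7099.0584 m/s (worst-case radial velocity)
f = 25.53 GHz = 2.553e+10 Hz
fd = 2*f*v/c = 2*2.553e+10*7099.0584/3.0e+08
fd = 1.2082597e+06 Hz

1.2083e+06 Hz


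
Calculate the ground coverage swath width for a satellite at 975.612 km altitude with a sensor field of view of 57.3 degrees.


FOV = 57.3 deg = 1.0001 rad
swath = 2 * alt * tan(FOV/2) = 2 * 975.612 * tan(0.5000368)
swath = 2 * 975.612 * 0.5463503
swath = 1066.0518 km

1066.0518 km


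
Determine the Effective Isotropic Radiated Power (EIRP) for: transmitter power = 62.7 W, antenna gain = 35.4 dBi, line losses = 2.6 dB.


Pt = 62.7 W = 17.9727 dBW
EIRP = Pt_dBW + Gt - losses = 17.9727 + 35.4 - 2.6 = 50.7727 dBW

50.7727 dBW


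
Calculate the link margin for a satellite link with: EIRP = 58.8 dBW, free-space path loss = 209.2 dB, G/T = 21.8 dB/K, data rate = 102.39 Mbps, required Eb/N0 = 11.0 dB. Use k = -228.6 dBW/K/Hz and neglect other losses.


C/N0 = EIRP - FSPL + G/T - k = 58.8 - 209.2 + 21.8 - (-228.6)
C/N0 = 100.0000 dB-Hz
R_b = 102.39 Mbps = 1.0239e+08 bps -> 10*log10(R_b) = 80.1026 dB-Hz
Eb/N0 = C/N0 - 10*log10(R_b) = 100.0000 - 80.1026 = 19.8974 dB
Margin = Eb/N0 - Eb/N0_req = 19.8974 - 11.0 = 8.8974 dB (link closes)

8.8974 dB


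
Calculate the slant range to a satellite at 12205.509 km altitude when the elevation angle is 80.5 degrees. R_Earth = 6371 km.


h = 12205.509 km, el = 80.5 deg
d = -R_E*sin(el) + sqrt((R_E*sin(el))^2 + 2*R_E*h + h^2)
d = -6371.0000*sin(1.4050) + sqrt((6371.0000*0.9862856)^2 + 2*6371.0000*12205.509 + 12205.509^2)
d = 12263.0991 km

12263.0991 km


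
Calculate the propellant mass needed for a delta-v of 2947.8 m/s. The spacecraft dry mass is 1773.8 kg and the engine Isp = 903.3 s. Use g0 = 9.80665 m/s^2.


ve = Isp * g0 = 903.3 * 9.80665 = 8858.346945 m/s
mass ratio = exp(dv/ve) = exp(2947.8/8858.346945) = 1.39482769
m_prop = m_dry * (mr - 1) = 1773.8 * (1.39482769 - 1)
m_prop = 700.3454 kg

700.3454 kg


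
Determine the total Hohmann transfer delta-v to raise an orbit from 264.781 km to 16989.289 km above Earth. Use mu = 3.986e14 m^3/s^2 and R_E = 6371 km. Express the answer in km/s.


r1 = 6635.7810 km = 6.635781e+06 m
r2 = 23360.2890 km = 2.3360289e+07 m
dv1 = sqrt(mu/r1)*(sqrt(2*r2/(r1+r2)) - 1) = 1922.2560 m/s
dv2 = sqrt(mu/r2)*(1 - sqrt(2*r1/(r1+r2))) = 1383.1252 m/s
total dv = |dv1| + |dv2| = 1922.2560 + 1383.1252 = 3305.3812 m/s = 3.3054 km/s

3.3054 km/s


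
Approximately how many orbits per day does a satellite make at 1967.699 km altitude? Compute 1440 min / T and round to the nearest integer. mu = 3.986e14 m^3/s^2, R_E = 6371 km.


r = 8.338699e+06 m
T = 2*pi*sqrt(r^3/mu) = 7578.0710 s = 126.3012 min
revs/day = 1440 / 126.3012 = 11.4013
Rounded: 11 revolutions per day

11 revolutions per day


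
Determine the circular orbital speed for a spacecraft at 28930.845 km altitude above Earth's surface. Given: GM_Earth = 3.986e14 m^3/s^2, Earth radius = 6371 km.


r = R_E + alt = 6371.0 + 28930.845 = 35301.8450 km = 3.5301845e+07 m
v = sqrt(mu/r) = sqrt(3.986e14 / 3.5301845e+07) = 3360.2373 m/s = 3.3602 km/s

3.3602 km/s


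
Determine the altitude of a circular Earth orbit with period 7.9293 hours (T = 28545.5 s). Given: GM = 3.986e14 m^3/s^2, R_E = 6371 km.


T = 28545.5 s
r = (mu*T^2/(4*pi^2))^(1/3) = (3.986e14 * 28545.5^2 / (4*pi^2))^(1/3)
r = 2.0187581e+07 m = 20187.5813 km
alt = r - R_E = 20187.5813 - 6371 = 13816.5813 km

13816.5813 km


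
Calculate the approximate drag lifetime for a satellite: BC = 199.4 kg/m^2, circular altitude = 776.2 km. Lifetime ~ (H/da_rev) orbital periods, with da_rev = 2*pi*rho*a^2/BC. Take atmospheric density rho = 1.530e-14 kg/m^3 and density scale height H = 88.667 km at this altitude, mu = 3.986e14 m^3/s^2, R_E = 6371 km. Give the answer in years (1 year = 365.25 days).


a = R_E + alt = 7147.2000 km = 7.1472e+06 m
da_rev = 2*pi*rho*a^2/BC = 2*pi*1.530e-14*(7.1472e+06)^2/199.4 = 0.0246273689 m per revolution
N = H/da_rev = 88667.0000 m / 0.0246273689 m = 3.600344e+06 revolutions
P = 2*pi*sqrt(a^3/mu) = 6013.3312 s
lifetime = N*P = 3.600344e+06 * 6013.3312 = 2.1650061e+10 s = 250579.4090 days
years = 250579.4090 / 365.25 = 686.0490 years

686.0490 years


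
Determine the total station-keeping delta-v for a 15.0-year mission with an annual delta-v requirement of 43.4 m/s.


dV = rate * years = 43.4 * 15.0
dV = 651.0000 m/s

651.0000 m/s


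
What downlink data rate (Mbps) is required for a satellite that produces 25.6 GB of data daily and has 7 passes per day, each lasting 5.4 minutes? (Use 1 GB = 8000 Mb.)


total contact time = 7 * 5.4 * 60 = 2268.0000 s
data = 25.6 GB = 204800.0000 Mb
rate = 204800.0000 / 2268.0000 = 90.2998 Mbps

90.2998 Mbps


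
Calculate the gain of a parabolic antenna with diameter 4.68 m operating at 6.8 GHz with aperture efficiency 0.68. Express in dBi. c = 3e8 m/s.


lambda = c/f = 3e8 / 6.8e+09 = 0.04411765 m
G = eta*(pi*D/lambda)^2 = 0.68*(pi*4.68/0.04411765)^2
G = 75522.3822 (linear)
G = 10*log10(75522.3822) = 48.7808 dBi

48.7808 dBi
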